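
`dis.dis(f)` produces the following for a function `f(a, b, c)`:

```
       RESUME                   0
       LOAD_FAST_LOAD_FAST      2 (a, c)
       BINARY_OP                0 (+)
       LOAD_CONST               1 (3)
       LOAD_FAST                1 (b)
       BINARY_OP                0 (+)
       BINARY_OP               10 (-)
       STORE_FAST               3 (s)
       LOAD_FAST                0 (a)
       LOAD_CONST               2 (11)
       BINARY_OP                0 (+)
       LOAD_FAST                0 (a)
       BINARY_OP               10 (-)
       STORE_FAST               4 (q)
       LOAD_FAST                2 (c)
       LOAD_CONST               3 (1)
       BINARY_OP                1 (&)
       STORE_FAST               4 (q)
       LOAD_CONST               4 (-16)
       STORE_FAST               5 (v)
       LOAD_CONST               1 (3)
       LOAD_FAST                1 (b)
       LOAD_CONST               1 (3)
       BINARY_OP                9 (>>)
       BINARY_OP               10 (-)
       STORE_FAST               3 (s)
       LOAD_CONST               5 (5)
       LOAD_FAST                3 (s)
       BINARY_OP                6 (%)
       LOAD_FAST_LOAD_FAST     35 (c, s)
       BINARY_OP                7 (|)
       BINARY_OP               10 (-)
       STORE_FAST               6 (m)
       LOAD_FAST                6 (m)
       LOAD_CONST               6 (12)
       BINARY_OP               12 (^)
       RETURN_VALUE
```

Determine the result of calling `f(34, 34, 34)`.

LOAD_FAST_LOAD_FAST a,c → push 34,34. Stack: [34, 34]
BINARY_OP + → 34 + 34 = 68. Stack: [68]
LOAD_CONST → push 3. Stack: [68, 3]
LOAD_FAST b → push 34. Stack: [68, 3, 34]
BINARY_OP + → 3 + 34 = 37. Stack: [68, 37]
BINARY_OP - → 68 - 37 = 31. Stack: [31]
STORE_FAST s → s=31. Stack: []
LOAD_FAST a → push 34. Stack: [34]
LOAD_CONST → push 11. Stack: [34, 11]
BINARY_OP + → 34 + 11 = 45. Stack: [45]
LOAD_FAST a → push 34. Stack: [45, 34]
BINARY_OP - → 45 - 34 = 11. Stack: [11]
STORE_FAST q → q=11. Stack: []
LOAD_FAST c → push 34. Stack: [34]
LOAD_CONST → push 1. Stack: [34, 1]
BINARY_OP & → 34 & 1 = 0. Stack: [0]
STORE_FAST q → q=0. Stack: []
LOAD_CONST → push -16. Stack: [-16]
STORE_FAST v → v=-16. Stack: []
LOAD_CONST → push 3. Stack: [3]
LOAD_FAST b → push 34. Stack: [3, 34]
LOAD_CONST → push 3. Stack: [3, 34, 3]
BINARY_OP >> → 34 >> 3 = 4. Stack: [3, 4]
BINARY_OP - → 3 - 4 = -1. Stack: [-1]
STORE_FAST s → s=-1. Stack: []
LOAD_CONST → push 5. Stack: [5]
LOAD_FAST s → push -1. Stack: [5, -1]
BINARY_OP % → 5 % -1 = 0. Stack: [0]
LOAD_FAST_LOAD_FAST c,s → push 34,-1. Stack: [0, 34, -1]
BINARY_OP | → 34 | -1 = -1. Stack: [0, -1]
BINARY_OP - → 0 - -1 = 1. Stack: [1]
STORE_FAST m → m=1. Stack: []
LOAD_FAST m → push 1. Stack: [1]
LOAD_CONST → push 12. Stack: [1, 12]
BINARY_OP ^ → 1 ^ 12 = 13. Stack: [13]
RETURN_VALUE → return 13.

13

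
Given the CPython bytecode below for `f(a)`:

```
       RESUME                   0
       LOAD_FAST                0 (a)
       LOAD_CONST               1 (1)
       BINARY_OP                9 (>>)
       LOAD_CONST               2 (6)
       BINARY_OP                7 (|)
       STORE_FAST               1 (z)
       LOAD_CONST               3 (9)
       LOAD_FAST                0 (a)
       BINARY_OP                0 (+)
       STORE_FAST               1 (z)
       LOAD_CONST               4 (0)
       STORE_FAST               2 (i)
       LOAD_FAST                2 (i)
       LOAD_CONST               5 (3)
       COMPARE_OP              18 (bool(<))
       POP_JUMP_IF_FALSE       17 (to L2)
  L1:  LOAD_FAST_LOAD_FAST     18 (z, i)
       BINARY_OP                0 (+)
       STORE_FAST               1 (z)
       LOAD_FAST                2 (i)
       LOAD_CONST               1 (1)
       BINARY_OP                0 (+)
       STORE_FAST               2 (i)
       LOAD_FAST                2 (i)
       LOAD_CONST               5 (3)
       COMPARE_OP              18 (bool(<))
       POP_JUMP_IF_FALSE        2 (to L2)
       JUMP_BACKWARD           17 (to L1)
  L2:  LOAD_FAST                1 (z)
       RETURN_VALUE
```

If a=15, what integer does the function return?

LOAD_FAST a → push 15. Stack: [15]
LOAD_CONST → push 1. Stack: [15, 1]
BINARY_OP >> → 15 >> 1 = 7. Stack: [7]
LOAD_CONST → push 6. Stack: [7, 6]
BINARY_OP | → 7 | 6 = 7. Stack: [7]
STORE_FAST z → z=7. Stack: []
LOAD_CONST → push 9. Stack: [9]
LOAD_FAST a → push 15. Stack: [9, 15]
BINARY_OP + → 9 + 15 = 24. Stack: [24]
STORE_FAST z → z=24. Stack: []
LOAD_CONST → push 0. Stack: [0]
STORE_FAST i → i=0. Stack: []
LOAD_FAST i → push 0. Stack: [0]
LOAD_CONST → push 3. Stack: [0, 3]
COMPARE_OP bool(<) → 0 vs 3 = True. Stack: [True]
POP_JUMP_IF_FALSE → pop True; no jump. Stack: []
LOAD_FAST_LOAD_FAST z,i → push 24,0. Stack: [24, 0]
BINARY_OP + → 24 + 0 = 24. Stack: [24]
STORE_FAST z → z=24. Stack: []
LOAD_FAST i → push 0. Stack: [0]
LOAD_CONST → push 1. Stack: [0, 1]
BINARY_OP + → 0 + 1 = 1. Stack: [1]
STORE_FAST i → i=1. Stack: []
LOAD_FAST i → push 1. Stack: [1]
LOAD_CONST → push 3. Stack: [1, 3]
COMPARE_OP bool(<) → 1 vs 3 = True. Stack: [True]
POP_JUMP_IF_FALSE → pop True; no jump. Stack: []
LOAD_FAST_LOAD_FAST z,i → push 24,1. Stack: [24, 1]
BINARY_OP + → 24 + 1 = 25. Stack: [25]
STORE_FAST z → z=25. Stack: []
LOAD_FAST i → push 1. Stack: [1]
LOAD_CONST → push 1. Stack: [1, 1]
BINARY_OP + → 1 + 1 = 2. Stack: [2]
STORE_FAST i → i=2. Stack: []
LOAD_FAST i → push 2. Stack: [2]
LOAD_CONST → push 3. Stack: [2, 3]
COMPARE_OP bool(<) → 2 vs 3 = True. Stack: [True]
POP_JUMP_IF_FALSE → pop True; no jump. Stack: []
LOAD_FAST_LOAD_FAST z,i → push 25,2. Stack: [25, 2]
BINARY_OP + → 25 + 2 = 27. Stack: [27]
STORE_FAST z → z=27. Stack: []
LOAD_FAST i → push 2. Stack: [2]
LOAD_CONST → push 1. Stack: [2, 1]
BINARY_OP + → 2 + 1 = 3. Stack: [3]
STORE_FAST i → i=3. Stack: []
LOAD_FAST i → push 3. Stack: [3]
LOAD_CONST → push 3. Stack: [3, 3]
COMPARE_OP bool(<) → 3 vs 3 = False. Stack: [False]
POP_JUMP_IF_FALSE → pop False; jump. Stack: []
LOAD_FAST z → push 27. Stack: [27]
RETURN_VALUE → return 27.

27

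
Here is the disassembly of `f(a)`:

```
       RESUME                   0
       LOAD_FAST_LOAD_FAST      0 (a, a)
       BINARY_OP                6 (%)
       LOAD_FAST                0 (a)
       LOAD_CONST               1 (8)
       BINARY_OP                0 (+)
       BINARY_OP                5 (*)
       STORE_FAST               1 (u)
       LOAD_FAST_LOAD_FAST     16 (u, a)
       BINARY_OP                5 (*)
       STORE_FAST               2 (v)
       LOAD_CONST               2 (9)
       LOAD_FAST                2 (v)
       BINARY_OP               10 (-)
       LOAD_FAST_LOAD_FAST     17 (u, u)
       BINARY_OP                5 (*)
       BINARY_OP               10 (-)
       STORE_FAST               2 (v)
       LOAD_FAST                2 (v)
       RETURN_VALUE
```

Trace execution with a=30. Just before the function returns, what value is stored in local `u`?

LOAD_FAST_LOAD_FAST a,a → push 30,30. Stack: [30, 30]
BINARY_OP % → 30 % 30 = 0. Stack: [0]
LOAD_FAST a → push 30. Stack: [0, 30]
LOAD_CONST → push 8. Stack: [0, 30, 8]
BINARY_OP + → 30 + 8 = 38. Stack: [0, 38]
BINARY_OP * → 0 * 38 = 0. Stack: [0]
STORE_FAST u → u=0. Stack: []
LOAD_FAST_LOAD_FAST u,a → push 0,30. Stack: [0, 30]
BINARY_OP * → 0 * 30 = 0. Stack: [0]
STORE_FAST v → v=0. Stack: []
LOAD_CONST → push 9. Stack: [9]
LOAD_FAST v → push 0. Stack: [9, 0]
BINARY_OP - → 9 - 0 = 9. Stack: [9]
LOAD_FAST_LOAD_FAST u,u → push 0,0. Stack: [9, 0, 0]
BINARY_OP * → 0 * 0 = 0. Stack: [9, 0]
BINARY_OP - → 9 - 0 = 9. Stack: [9]
STORE_FAST v → v=9. Stack: []
LOAD_FAST v → push 9. Stack: [9]
RETURN_VALUE → return 9.

0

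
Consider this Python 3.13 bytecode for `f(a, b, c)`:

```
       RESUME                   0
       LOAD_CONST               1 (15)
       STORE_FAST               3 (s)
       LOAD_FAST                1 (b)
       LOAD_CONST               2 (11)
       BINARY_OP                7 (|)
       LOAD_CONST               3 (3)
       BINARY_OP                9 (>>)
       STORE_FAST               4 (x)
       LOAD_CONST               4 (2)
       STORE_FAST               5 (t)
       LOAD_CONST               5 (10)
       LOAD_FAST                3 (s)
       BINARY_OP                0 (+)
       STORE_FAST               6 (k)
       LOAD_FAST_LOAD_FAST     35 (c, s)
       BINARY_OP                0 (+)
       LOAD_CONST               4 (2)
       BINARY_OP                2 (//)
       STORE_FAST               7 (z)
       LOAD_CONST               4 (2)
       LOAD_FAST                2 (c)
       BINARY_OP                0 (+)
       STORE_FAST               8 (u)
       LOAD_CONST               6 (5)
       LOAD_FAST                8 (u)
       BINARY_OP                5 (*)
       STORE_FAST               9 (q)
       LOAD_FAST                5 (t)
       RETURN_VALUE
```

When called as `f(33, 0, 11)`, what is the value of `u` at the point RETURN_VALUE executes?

LOAD_CONST → push 15. Stack: [15]
STORE_FAST s → s=15. Stack: []
LOAD_FAST b → push 0. Stack: [0]
LOAD_CONST → push 11. Stack: [0, 11]
BINARY_OP | → 0 | 11 = 11. Stack: [11]
LOAD_CONST → push 3. Stack: [11, 3]
BINARY_OP >> → 11 >> 3 = 1. Stack: [1]
STORE_FAST x → x=1. Stack: []
LOAD_CONST → push 2. Stack: [2]
STORE_FAST t → t=2. Stack: []
LOAD_CONST → push 10. Stack: [10]
LOAD_FAST s → push 15. Stack: [10, 15]
BINARY_OP + → 10 + 15 = 25. Stack: [25]
STORE_FAST k → k=25. Stack: []
LOAD_FAST_LOAD_FAST c,s → push 11,15. Stack: [11, 15]
BINARY_OP + → 11 + 15 = 26. Stack: [26]
LOAD_CONST → push 2. Stack: [26, 2]
BINARY_OP // → 26 // 2 = 13. Stack: [13]
STORE_FAST z → z=13. Stack: []
LOAD_CONST → push 2. Stack: [2]
LOAD_FAST c → push 11. Stack: [2, 11]
BINARY_OP + → 2 + 11 = 13. Stack: [13]
STORE_FAST u → u=13. Stack: []
LOAD_CONST → push 5. Stack: [5]
LOAD_FAST u → push 13. Stack: [5, 13]
BINARY_OP * → 5 * 13 = 65. Stack: [65]
STORE_FAST q → q=65. Stack: []
LOAD_FAST t → push 2. Stack: [2]
RETURN_VALUE → return 2.

13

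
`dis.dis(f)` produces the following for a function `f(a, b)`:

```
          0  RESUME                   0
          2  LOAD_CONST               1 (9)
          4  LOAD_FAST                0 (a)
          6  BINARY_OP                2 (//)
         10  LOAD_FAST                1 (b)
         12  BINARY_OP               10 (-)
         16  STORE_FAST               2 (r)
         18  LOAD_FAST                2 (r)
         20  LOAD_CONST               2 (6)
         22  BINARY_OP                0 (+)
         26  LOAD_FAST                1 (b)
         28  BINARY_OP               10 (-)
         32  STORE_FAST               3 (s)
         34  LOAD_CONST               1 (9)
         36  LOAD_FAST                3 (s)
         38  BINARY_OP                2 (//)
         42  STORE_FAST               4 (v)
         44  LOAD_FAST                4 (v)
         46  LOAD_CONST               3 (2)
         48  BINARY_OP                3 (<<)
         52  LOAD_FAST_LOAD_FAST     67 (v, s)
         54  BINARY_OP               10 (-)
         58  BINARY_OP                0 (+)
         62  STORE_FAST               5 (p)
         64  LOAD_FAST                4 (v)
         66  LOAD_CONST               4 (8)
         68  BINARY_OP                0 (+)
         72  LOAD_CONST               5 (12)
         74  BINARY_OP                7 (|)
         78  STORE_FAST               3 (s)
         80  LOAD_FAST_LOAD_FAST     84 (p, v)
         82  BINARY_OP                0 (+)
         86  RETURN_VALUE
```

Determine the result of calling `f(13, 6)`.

-6

LOAD_CONST → push 9. Stack: [9]
LOAD_FAST a → push 13. Stack: [9, 13]
BINARY_OP // → 9 // 13 = 0. Stack: [0]
LOAD_FAST b → push 6. Stack: [0, 6]
BINARY_OP - → 0 - 6 = -6. Stack: [-6]
STORE_FAST r → r=-6. Stack: []
LOAD_FAST r → push -6. Stack: [-6]
LOAD_CONST → push 6. Stack: [-6, 6]
BINARY_OP + → -6 + 6 = 0. Stack: [0]
LOAD_FAST b → push 6. Stack: [0, 6]
BINARY_OP - → 0 - 6 = -6. Stack: [-6]
STORE_FAST s → s=-6. Stack: []
LOAD_CONST → push 9. Stack: [9]
LOAD_FAST s → push -6. Stack: [9, -6]
BINARY_OP // → 9 // -6 = -2. Stack: [-2]
STORE_FAST v → v=-2. Stack: []
LOAD_FAST v → push -2. Stack: [-2]
LOAD_CONST → push 2. Stack: [-2, 2]
BINARY_OP << → -2 << 2 = -8. Stack: [-8]
LOAD_FAST_LOAD_FAST v,s → push -2,-6. Stack: [-8, -2, -6]
BINARY_OP - → -2 - -6 = 4. Stack: [-8, 4]
BINARY_OP + → -8 + 4 = -4. Stack: [-4]
STORE_FAST p → p=-4. Stack: []
LOAD_FAST v → push -2. Stack: [-2]
LOAD_CONST → push 8. Stack: [-2, 8]
BINARY_OP + → -2 + 8 = 6. Stack: [6]
LOAD_CONST → push 12. Stack: [6, 12]
BINARY_OP | → 6 | 12 = 14. Stack: [14]
STORE_FAST s → s=14. Stack: []
LOAD_FAST_LOAD_FAST p,v → push -4,-2. Stack: [-4, -2]
BINARY_OP + → -4 + -2 = -6. Stack: [-6]
RETURN_VALUE → return -6.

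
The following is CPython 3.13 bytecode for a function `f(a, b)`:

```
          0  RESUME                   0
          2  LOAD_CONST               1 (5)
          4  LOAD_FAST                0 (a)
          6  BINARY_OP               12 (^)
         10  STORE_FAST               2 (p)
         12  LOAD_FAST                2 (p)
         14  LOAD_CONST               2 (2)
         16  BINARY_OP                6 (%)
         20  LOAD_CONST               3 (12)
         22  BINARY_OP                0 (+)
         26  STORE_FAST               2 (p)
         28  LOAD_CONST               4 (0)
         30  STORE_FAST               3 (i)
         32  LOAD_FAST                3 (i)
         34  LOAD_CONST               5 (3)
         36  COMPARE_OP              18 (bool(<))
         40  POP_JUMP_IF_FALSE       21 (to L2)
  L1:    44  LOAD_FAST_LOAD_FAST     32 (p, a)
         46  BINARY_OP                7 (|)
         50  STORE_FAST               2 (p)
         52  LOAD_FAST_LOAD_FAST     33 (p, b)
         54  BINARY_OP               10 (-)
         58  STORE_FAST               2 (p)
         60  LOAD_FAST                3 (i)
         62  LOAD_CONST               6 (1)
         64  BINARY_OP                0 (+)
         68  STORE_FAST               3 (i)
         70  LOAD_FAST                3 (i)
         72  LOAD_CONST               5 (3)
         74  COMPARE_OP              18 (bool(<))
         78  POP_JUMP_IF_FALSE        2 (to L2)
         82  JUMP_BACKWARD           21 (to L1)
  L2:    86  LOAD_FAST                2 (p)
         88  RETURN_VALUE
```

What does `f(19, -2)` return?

57

LOAD_CONST → push 5. Stack: [5]
LOAD_FAST a → push 19. Stack: [5, 19]
BINARY_OP ^ → 5 ^ 19 = 22. Stack: [22]
STORE_FAST p → p=22. Stack: []
LOAD_FAST p → push 22. Stack: [22]
LOAD_CONST → push 2. Stack: [22, 2]
BINARY_OP % → 22 % 2 = 0. Stack: [0]
LOAD_CONST → push 12. Stack: [0, 12]
BINARY_OP + → 0 + 12 = 12. Stack: [12]
STORE_FAST p → p=12. Stack: []
LOAD_CONST → push 0. Stack: [0]
STORE_FAST i → i=0. Stack: []
LOAD_FAST i → push 0. Stack: [0]
LOAD_CONST → push 3. Stack: [0, 3]
COMPARE_OP bool(<) → 0 vs 3 = True. Stack: [True]
POP_JUMP_IF_FALSE → pop True; no jump. Stack: []
LOAD_FAST_LOAD_FAST p,a → push 12,19. Stack: [12, 19]
BINARY_OP | → 12 | 19 = 31. Stack: [31]
STORE_FAST p → p=31. Stack: []
LOAD_FAST_LOAD_FAST p,b → push 31,-2. Stack: [31, -2]
BINARY_OP - → 31 - -2 = 33. Stack: [33]
STORE_FAST p → p=33. Stack: []
LOAD_FAST i → push 0. Stack: [0]
LOAD_CONST → push 1. Stack: [0, 1]
BINARY_OP + → 0 + 1 = 1. Stack: [1]
STORE_FAST i → i=1. Stack: []
LOAD_FAST i → push 1. Stack: [1]
LOAD_CONST → push 3. Stack: [1, 3]
COMPARE_OP bool(<) → 1 vs 3 = True. Stack: [True]
POP_JUMP_IF_FALSE → pop True; no jump. Stack: []
LOAD_FAST_LOAD_FAST p,a → push 33,19. Stack: [33, 19]
BINARY_OP | → 33 | 19 = 51. Stack: [51]
STORE_FAST p → p=51. Stack: []
LOAD_FAST_LOAD_FAST p,b → push 51,-2. Stack: [51, -2]
BINARY_OP - → 51 - -2 = 53. Stack: [53]
STORE_FAST p → p=53. Stack: []
LOAD_FAST i → push 1. Stack: [1]
LOAD_CONST → push 1. Stack: [1, 1]
BINARY_OP + → 1 + 1 = 2. Stack: [2]
STORE_FAST i → i=2. Stack: []
LOAD_FAST i → push 2. Stack: [2]
LOAD_CONST → push 3. Stack: [2, 3]
COMPARE_OP bool(<) → 2 vs 3 = True. Stack: [True]
POP_JUMP_IF_FALSE → pop True; no jump. Stack: []
LOAD_FAST_LOAD_FAST p,a → push 53,19. Stack: [53, 19]
BINARY_OP | → 53 | 19 = 55. Stack: [55]
STORE_FAST p → p=55. Stack: []
LOAD_FAST_LOAD_FAST p,b → push 55,-2. Stack: [55, -2]
BINARY_OP - → 55 - -2 = 57. Stack: [57]
STORE_FAST p → p=57. Stack: []
LOAD_FAST i → push 2. Stack: [2]
LOAD_CONST → push 1. Stack: [2, 1]
BINARY_OP + → 2 + 1 = 3. Stack: [3]
STORE_FAST i → i=3. Stack: []
LOAD_FAST i → push 3. Stack: [3]
LOAD_CONST → push 3. Stack: [3, 3]
COMPARE_OP bool(<) → 3 vs 3 = False. Stack: [False]
POP_JUMP_IF_FALSE → pop False; jump. Stack: []
LOAD_FAST p → push 57. Stack: [57]
RETURN_VALUE → return 57.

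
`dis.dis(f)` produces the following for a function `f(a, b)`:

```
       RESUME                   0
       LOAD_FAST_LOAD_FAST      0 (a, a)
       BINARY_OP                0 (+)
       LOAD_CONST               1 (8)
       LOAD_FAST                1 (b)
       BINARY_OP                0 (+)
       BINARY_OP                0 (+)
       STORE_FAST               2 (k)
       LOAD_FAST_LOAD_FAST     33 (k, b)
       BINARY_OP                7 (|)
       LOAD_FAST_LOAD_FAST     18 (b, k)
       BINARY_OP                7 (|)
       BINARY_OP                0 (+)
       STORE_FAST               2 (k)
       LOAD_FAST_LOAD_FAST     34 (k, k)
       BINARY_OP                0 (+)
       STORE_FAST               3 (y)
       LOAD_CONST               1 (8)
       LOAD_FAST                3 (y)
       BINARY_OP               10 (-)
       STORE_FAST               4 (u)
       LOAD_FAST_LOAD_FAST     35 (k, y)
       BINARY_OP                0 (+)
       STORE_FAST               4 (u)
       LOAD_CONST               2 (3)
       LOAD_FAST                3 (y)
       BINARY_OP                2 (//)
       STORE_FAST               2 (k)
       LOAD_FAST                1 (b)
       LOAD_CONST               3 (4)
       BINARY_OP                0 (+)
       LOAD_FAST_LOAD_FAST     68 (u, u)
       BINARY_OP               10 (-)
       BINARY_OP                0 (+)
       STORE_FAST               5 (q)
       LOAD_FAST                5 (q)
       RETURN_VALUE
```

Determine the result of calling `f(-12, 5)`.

9

LOAD_FAST_LOAD_FAST a,a → push -12,-12. Stack: [-12, -12]
BINARY_OP + → -12 + -12 = -24. Stack: [-24]
LOAD_CONST → push 8. Stack: [-24, 8]
LOAD_FAST b → push 5. Stack: [-24, 8, 5]
BINARY_OP + → 8 + 5 = 13. Stack: [-24, 13]
BINARY_OP + → -24 + 13 = -11. Stack: [-11]
STORE_FAST k → k=-11. Stack: []
LOAD_FAST_LOAD_FAST k,b → push -11,5. Stack: [-11, 5]
BINARY_OP | → -11 | 5 = -11. Stack: [-11]
LOAD_FAST_LOAD_FAST b,k → push 5,-11. Stack: [-11, 5, -11]
BINARY_OP | → 5 | -11 = -11. Stack: [-11, -11]
BINARY_OP + → -11 + -11 = -22. Stack: [-22]
STORE_FAST k → k=-22. Stack: []
LOAD_FAST_LOAD_FAST k,k → push -22,-22. Stack: [-22, -22]
BINARY_OP + → -22 + -22 = -44. Stack: [-44]
STORE_FAST y → y=-44. Stack: []
LOAD_CONST → push 8. Stack: [8]
LOAD_FAST y → push -44. Stack: [8, -44]
BINARY_OP - → 8 - -44 = 52. Stack: [52]
STORE_FAST u → u=52. Stack: []
LOAD_FAST_LOAD_FAST k,y → push -22,-44. Stack: [-22, -44]
BINARY_OP + → -22 + -44 = -66. Stack: [-66]
STORE_FAST u → u=-66. Stack: []
LOAD_CONST → push 3. Stack: [3]
LOAD_FAST y → push -44. Stack: [3, -44]
BINARY_OP // → 3 // -44 = -1. Stack: [-1]
STORE_FAST k → k=-1. Stack: []
LOAD_FAST b → push 5. Stack: [5]
LOAD_CONST → push 4. Stack: [5, 4]
BINARY_OP + → 5 + 4 = 9. Stack: [9]
LOAD_FAST_LOAD_FAST u,u → push -66,-66. Stack: [9, -66, -66]
BINARY_OP - → -66 - -66 = 0. Stack: [9, 0]
BINARY_OP + → 9 + 0 = 9. Stack: [9]
STORE_FAST q → q=9. Stack: []
LOAD_FAST q → push 9. Stack: [9]
RETURN_VALUE → return 9.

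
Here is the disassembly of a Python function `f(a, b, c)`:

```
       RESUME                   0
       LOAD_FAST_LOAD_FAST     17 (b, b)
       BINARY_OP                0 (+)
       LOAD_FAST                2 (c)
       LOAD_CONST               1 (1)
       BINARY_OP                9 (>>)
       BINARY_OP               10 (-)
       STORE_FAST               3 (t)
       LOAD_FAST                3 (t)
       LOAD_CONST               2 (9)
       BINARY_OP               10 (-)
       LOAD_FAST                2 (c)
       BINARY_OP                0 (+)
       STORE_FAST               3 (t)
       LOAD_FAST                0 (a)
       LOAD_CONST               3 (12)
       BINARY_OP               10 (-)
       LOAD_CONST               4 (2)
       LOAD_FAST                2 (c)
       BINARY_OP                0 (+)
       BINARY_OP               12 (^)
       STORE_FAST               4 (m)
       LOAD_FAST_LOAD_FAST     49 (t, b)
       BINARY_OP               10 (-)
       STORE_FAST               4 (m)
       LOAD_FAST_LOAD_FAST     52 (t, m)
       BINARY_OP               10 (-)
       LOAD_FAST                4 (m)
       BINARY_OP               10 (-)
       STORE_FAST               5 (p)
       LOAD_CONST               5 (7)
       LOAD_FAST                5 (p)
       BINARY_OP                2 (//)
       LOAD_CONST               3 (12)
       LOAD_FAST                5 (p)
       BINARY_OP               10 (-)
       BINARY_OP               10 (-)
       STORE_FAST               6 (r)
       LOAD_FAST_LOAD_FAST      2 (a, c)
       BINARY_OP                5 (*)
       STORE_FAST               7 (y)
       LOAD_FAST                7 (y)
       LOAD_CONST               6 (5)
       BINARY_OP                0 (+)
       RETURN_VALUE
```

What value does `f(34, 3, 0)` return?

LOAD_FAST_LOAD_FAST b,b → push 3,3. Stack: [3, 3]
BINARY_OP + → 3 + 3 = 6. Stack: [6]
LOAD_FAST c → push 0. Stack: [6, 0]
LOAD_CONST → push 1. Stack: [6, 0, 1]
BINARY_OP >> → 0 >> 1 = 0. Stack: [6, 0]
BINARY_OP - → 6 - 0 = 6. Stack: [6]
STORE_FAST t → t=6. Stack: []
LOAD_FAST t → push 6. Stack: [6]
LOAD_CONST → push 9. Stack: [6, 9]
BINARY_OP - → 6 - 9 = -3. Stack: [-3]
LOAD_FAST c → push 0. Stack: [-3, 0]
BINARY_OP + → -3 + 0 = -3. Stack: [-3]
STORE_FAST t → t=-3. Stack: []
LOAD_FAST a → push 34. Stack: [34]
LOAD_CONST → push 12. Stack: [34, 12]
BINARY_OP - → 34 - 12 = 22. Stack: [22]
LOAD_CONST → push 2. Stack: [22, 2]
LOAD_FAST c → push 0. Stack: [22, 2, 0]
BINARY_OP + → 2 + 0 = 2. Stack: [22, 2]
BINARY_OP ^ → 22 ^ 2 = 20. Stack: [20]
STORE_FAST m → m=20. Stack: []
LOAD_FAST_LOAD_FAST t,b → push -3,3. Stack: [-3, 3]
BINARY_OP - → -3 - 3 = -6. Stack: [-6]
STORE_FAST m → m=-6. Stack: []
LOAD_FAST_LOAD_FAST t,m → push -3,-6. Stack: [-3, -6]
BINARY_OP - → -3 - -6 = 3. Stack: [3]
LOAD_FAST m → push -6. Stack: [3, -6]
BINARY_OP - → 3 - -6 = 9. Stack: [9]
STORE_FAST p → p=9. Stack: []
LOAD_CONST → push 7. Stack: [7]
LOAD_FAST p → push 9. Stack: [7, 9]
BINARY_OP // → 7 // 9 = 0. Stack: [0]
LOAD_CONST → push 12. Stack: [0, 12]
LOAD_FAST p → push 9. Stack: [0, 12, 9]
BINARY_OP - → 12 - 9 = 3. Stack: [0, 3]
BINARY_OP - → 0 - 3 = -3. Stack: [-3]
STORE_FAST r → r=-3. Stack: []
LOAD_FAST_LOAD_FAST a,c → push 34,0. Stack: [34, 0]
BINARY_OP * → 34 * 0 = 0. Stack: [0]
STORE_FAST y → y=0. Stack: []
LOAD_FAST y → push 0. Stack: [0]
LOAD_CONST → push 5. Stack: [0, 5]
BINARY_OP + → 0 + 5 = 5. Stack: [5]
RETURN_VALUE → return 5.

5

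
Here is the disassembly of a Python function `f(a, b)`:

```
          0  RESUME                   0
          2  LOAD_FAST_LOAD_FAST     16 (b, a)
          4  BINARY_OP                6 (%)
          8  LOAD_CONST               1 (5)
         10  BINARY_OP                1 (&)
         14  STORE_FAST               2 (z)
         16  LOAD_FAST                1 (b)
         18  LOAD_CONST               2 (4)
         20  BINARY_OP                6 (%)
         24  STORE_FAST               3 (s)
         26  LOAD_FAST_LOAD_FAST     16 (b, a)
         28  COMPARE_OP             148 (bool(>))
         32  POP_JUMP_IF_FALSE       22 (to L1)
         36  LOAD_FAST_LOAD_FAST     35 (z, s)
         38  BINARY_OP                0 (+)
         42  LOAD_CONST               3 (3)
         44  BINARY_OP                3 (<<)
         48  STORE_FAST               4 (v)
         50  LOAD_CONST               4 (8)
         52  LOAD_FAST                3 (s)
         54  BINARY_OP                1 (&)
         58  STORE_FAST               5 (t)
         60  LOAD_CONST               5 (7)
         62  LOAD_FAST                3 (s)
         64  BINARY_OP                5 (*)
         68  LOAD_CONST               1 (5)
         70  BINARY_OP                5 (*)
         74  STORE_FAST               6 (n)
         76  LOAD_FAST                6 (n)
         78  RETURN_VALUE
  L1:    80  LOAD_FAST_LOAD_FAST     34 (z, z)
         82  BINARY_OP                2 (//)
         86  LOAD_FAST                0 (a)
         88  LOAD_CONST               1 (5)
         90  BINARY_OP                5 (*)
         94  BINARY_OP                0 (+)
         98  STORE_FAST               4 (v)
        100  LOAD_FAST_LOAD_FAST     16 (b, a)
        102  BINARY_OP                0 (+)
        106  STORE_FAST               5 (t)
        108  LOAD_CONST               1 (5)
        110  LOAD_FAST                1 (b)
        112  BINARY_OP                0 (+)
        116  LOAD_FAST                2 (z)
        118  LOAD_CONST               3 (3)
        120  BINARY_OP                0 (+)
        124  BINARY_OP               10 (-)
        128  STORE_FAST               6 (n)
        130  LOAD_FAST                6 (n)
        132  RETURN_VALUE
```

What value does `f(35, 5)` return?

2

LOAD_FAST_LOAD_FAST b,a → push 5,35. Stack: [5, 35]
BINARY_OP % → 5 % 35 = 5. Stack: [5]
LOAD_CONST → push 5. Stack: [5, 5]
BINARY_OP & → 5 & 5 = 5. Stack: [5]
STORE_FAST z → z=5. Stack: []
LOAD_FAST b → push 5. Stack: [5]
LOAD_CONST → push 4. Stack: [5, 4]
BINARY_OP % → 5 % 4 = 1. Stack: [1]
STORE_FAST s → s=1. Stack: []
LOAD_FAST_LOAD_FAST b,a → push 5,35. Stack: [5, 35]
COMPARE_OP bool(>) → 5 vs 35 = False. Stack: [False]
POP_JUMP_IF_FALSE → pop False; jump. Stack: []
LOAD_FAST_LOAD_FAST z,z → push 5,5. Stack: [5, 5]
BINARY_OP // → 5 // 5 = 1. Stack: [1]
LOAD_FAST a → push 35. Stack: [1, 35]
LOAD_CONST → push 5. Stack: [1, 35, 5]
BINARY_OP * → 35 * 5 = 175. Stack: [1, 175]
BINARY_OP + → 1 + 175 = 176. Stack: [176]
STORE_FAST v → v=176. Stack: []
LOAD_FAST_LOAD_FAST b,a → push 5,35. Stack: [5, 35]
BINARY_OP + → 5 + 35 = 40. Stack: [40]
STORE_FAST t → t=40. Stack: []
LOAD_CONST → push 5. Stack: [5]
LOAD_FAST b → push 5. Stack: [5, 5]
BINARY_OP + → 5 + 5 = 10. Stack: [10]
LOAD_FAST z → push 5. Stack: [10, 5]
LOAD_CONST → push 3. Stack: [10, 5, 3]
BINARY_OP + → 5 + 3 = 8. Stack: [10, 8]
BINARY_OP - → 10 - 8 = 2. Stack: [2]
STORE_FAST n → n=2. Stack: []
LOAD_FAST n → push 2. Stack: [2]
RETURN_VALUE → return 2.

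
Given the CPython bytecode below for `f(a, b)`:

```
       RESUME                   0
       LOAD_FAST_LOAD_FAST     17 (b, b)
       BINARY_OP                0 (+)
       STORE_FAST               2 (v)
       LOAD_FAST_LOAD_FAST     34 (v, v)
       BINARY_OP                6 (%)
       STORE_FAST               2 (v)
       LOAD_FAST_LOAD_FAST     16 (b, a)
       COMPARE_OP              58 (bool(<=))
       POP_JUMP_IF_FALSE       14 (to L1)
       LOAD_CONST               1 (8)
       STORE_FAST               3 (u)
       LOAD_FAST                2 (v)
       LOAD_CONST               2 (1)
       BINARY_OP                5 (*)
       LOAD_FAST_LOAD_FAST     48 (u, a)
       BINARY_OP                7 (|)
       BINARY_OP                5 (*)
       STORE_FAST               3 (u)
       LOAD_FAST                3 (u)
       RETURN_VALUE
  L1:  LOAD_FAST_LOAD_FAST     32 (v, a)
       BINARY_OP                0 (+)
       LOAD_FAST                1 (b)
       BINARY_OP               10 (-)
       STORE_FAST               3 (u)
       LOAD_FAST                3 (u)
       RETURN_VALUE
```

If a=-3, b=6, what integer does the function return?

LOAD_FAST_LOAD_FAST b,b → push 6,6. Stack: [6, 6]
BINARY_OP + → 6 + 6 = 12. Stack: [12]
STORE_FAST v → v=12. Stack: []
LOAD_FAST_LOAD_FAST v,v → push 12,12. Stack: [12, 12]
BINARY_OP % → 12 % 12 = 0. Stack: [0]
STORE_FAST v → v=0. Stack: []
LOAD_FAST_LOAD_FAST b,a → push 6,-3. Stack: [6, -3]
COMPARE_OP bool(<=) → 6 vs -3 = False. Stack: [False]
POP_JUMP_IF_FALSE → pop False; jump. Stack: []
LOAD_FAST_LOAD_FAST v,a → push 0,-3. Stack: [0, -3]
BINARY_OP + → 0 + -3 = -3. Stack: [-3]
LOAD_FAST b → push 6. Stack: [-3, 6]
BINARY_OP - → -3 - 6 = -9. Stack: [-9]
STORE_FAST u → u=-9. Stack: []
LOAD_FAST u → push -9. Stack: [-9]
RETURN_VALUE → return -9.

-9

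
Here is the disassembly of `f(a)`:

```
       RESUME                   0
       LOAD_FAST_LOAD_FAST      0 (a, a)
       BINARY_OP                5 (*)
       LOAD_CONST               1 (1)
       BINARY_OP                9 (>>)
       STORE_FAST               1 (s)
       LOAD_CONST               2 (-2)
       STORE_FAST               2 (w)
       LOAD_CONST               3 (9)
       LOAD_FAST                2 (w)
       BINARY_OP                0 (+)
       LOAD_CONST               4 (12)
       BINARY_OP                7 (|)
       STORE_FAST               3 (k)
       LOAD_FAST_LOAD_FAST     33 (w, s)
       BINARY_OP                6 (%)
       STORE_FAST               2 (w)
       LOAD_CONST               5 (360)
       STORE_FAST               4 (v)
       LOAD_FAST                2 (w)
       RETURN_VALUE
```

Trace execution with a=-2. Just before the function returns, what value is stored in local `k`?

15

LOAD_FAST_LOAD_FAST a,a → push -2,-2. Stack: [-2, -2]
BINARY_OP * → -2 * -2 = 4. Stack: [4]
LOAD_CONST → push 1. Stack: [4, 1]
BINARY_OP >> → 4 >> 1 = 2. Stack: [2]
STORE_FAST s → s=2. Stack: []
LOAD_CONST → push -2. Stack: [-2]
STORE_FAST w → w=-2. Stack: []
LOAD_CONST → push 9. Stack: [9]
LOAD_FAST w → push -2. Stack: [9, -2]
BINARY_OP + → 9 + -2 = 7. Stack: [7]
LOAD_CONST → push 12. Stack: [7, 12]
BINARY_OP | → 7 | 12 = 15. Stack: [15]
STORE_FAST k → k=15. Stack: []
LOAD_FAST_LOAD_FAST w,s → push -2,2. Stack: [-2, 2]
BINARY_OP % → -2 % 2 = 0. Stack: [0]
STORE_FAST w → w=0. Stack: []
LOAD_CONST → push 360. Stack: [360]
STORE_FAST v → v=360. Stack: []
LOAD_FAST w → push 0. Stack: [0]
RETURN_VALUE → return 0.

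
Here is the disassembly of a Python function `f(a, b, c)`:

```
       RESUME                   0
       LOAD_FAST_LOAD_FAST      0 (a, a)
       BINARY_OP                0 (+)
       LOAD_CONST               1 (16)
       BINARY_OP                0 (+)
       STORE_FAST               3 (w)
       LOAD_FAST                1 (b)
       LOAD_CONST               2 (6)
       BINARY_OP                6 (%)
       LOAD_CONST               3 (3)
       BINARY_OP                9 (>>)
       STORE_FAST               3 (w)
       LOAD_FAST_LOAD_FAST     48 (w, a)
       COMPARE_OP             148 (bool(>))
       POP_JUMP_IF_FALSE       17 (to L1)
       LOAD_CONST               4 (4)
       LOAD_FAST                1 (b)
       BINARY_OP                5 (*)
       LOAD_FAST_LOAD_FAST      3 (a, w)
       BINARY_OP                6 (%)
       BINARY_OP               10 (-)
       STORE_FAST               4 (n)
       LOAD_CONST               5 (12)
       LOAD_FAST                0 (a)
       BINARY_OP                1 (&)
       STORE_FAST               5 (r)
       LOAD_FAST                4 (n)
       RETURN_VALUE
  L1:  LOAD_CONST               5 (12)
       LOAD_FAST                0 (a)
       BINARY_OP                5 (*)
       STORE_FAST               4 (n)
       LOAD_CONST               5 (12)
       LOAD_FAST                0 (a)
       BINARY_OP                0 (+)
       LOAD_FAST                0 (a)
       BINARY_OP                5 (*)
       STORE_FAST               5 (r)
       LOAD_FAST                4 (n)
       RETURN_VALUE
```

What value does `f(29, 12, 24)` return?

348

LOAD_FAST_LOAD_FAST a,a → push 29,29. Stack: [29, 29]
BINARY_OP + → 29 + 29 = 58. Stack: [58]
LOAD_CONST → push 16. Stack: [58, 16]
BINARY_OP + → 58 + 16 = 74. Stack: [74]
STORE_FAST w → w=74. Stack: []
LOAD_FAST b → push 12. Stack: [12]
LOAD_CONST → push 6. Stack: [12, 6]
BINARY_OP % → 12 % 6 = 0. Stack: [0]
LOAD_CONST → push 3. Stack: [0, 3]
BINARY_OP >> → 0 >> 3 = 0. Stack: [0]
STORE_FAST w → w=0. Stack: []
LOAD_FAST_LOAD_FAST w,a → push 0,29. Stack: [0, 29]
COMPARE_OP bool(>) → 0 vs 29 = False. Stack: [False]
POP_JUMP_IF_FALSE → pop False; jump. Stack: []
LOAD_CONST → push 12. Stack: [12]
LOAD_FAST a → push 29. Stack: [12, 29]
BINARY_OP * → 12 * 29 = 348. Stack: [348]
STORE_FAST n → n=348. Stack: []
LOAD_CONST → push 12. Stack: [12]
LOAD_FAST a → push 29. Stack: [12, 29]
BINARY_OP + → 12 + 29 = 41. Stack: [41]
LOAD_FAST a → push 29. Stack: [41, 29]
BINARY_OP * → 41 * 29 = 1189. Stack: [1189]
STORE_FAST r → r=1189. Stack: []
LOAD_FAST n → push 348. Stack: [348]
RETURN_VALUE → return 348.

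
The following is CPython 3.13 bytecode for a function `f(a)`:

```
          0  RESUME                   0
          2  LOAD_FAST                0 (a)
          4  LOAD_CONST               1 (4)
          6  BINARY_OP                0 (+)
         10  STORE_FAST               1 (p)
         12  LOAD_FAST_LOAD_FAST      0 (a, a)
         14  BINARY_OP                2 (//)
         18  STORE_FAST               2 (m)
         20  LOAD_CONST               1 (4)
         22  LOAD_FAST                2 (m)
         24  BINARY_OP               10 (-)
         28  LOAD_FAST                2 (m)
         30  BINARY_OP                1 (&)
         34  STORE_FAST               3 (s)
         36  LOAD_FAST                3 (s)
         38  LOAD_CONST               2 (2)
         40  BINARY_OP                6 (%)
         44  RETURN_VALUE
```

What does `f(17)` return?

LOAD_FAST a → push 17. Stack: [17]
LOAD_CONST → push 4. Stack: [17, 4]
BINARY_OP + → 17 + 4 = 21. Stack: [21]
STORE_FAST p → p=21. Stack: []
LOAD_FAST_LOAD_FAST a,a → push 17,17. Stack: [17, 17]
BINARY_OP // → 17 // 17 = 1. Stack: [1]
STORE_FAST m → m=1. Stack: []
LOAD_CONST → push 4. Stack: [4]
LOAD_FAST m → push 1. Stack: [4, 1]
BINARY_OP - → 4 - 1 = 3. Stack: [3]
LOAD_FAST m → push 1. Stack: [3, 1]
BINARY_OP & → 3 & 1 = 1. Stack: [1]
STORE_FAST s → s=1. Stack: []
LOAD_FAST s → push 1. Stack: [1]
LOAD_CONST → push 2. Stack: [1, 2]
BINARY_OP % → 1 % 2 = 1. Stack: [1]
RETURN_VALUE → return 1.

1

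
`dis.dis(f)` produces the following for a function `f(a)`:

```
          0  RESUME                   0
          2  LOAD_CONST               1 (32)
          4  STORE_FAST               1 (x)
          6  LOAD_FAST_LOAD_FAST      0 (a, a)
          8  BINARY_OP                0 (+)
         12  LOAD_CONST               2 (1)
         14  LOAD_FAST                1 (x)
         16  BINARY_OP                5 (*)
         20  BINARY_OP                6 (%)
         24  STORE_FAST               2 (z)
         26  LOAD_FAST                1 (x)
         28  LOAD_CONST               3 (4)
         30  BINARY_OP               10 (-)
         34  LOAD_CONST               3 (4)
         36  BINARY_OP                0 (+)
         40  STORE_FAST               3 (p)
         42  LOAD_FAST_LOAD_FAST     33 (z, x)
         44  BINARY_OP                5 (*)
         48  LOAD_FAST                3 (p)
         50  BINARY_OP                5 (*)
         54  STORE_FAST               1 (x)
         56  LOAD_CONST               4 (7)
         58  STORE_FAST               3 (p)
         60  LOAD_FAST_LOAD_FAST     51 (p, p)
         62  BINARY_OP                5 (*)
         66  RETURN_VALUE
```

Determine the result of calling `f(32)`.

LOAD_CONST → push 32. Stack: [32]
STORE_FAST x → x=32. Stack: []
LOAD_FAST_LOAD_FAST a,a → push 32,32. Stack: [32, 32]
BINARY_OP + → 32 + 32 = 64. Stack: [64]
LOAD_CONST → push 1. Stack: [64, 1]
LOAD_FAST x → push 32. Stack: [64, 1, 32]
BINARY_OP * → 1 * 32 = 32. Stack: [64, 32]
BINARY_OP % → 64 % 32 = 0. Stack: [0]
STORE_FAST z → z=0. Stack: []
LOAD_FAST x → push 32. Stack: [32]
LOAD_CONST → push 4. Stack: [32, 4]
BINARY_OP - → 32 - 4 = 28. Stack: [28]
LOAD_CONST → push 4. Stack: [28, 4]
BINARY_OP + → 28 + 4 = 32. Stack: [32]
STORE_FAST p → p=32. Stack: []
LOAD_FAST_LOAD_FAST z,x → push 0,32. Stack: [0, 32]
BINARY_OP * → 0 * 32 = 0. Stack: [0]
LOAD_FAST p → push 32. Stack: [0, 32]
BINARY_OP * → 0 * 32 = 0. Stack: [0]
STORE_FAST x → x=0. Stack: []
LOAD_CONST → push 7. Stack: [7]
STORE_FAST p → p=7. Stack: []
LOAD_FAST_LOAD_FAST p,p → push 7,7. Stack: [7, 7]
BINARY_OP * → 7 * 7 = 49. Stack: [49]
RETURN_VALUE → return 49.

49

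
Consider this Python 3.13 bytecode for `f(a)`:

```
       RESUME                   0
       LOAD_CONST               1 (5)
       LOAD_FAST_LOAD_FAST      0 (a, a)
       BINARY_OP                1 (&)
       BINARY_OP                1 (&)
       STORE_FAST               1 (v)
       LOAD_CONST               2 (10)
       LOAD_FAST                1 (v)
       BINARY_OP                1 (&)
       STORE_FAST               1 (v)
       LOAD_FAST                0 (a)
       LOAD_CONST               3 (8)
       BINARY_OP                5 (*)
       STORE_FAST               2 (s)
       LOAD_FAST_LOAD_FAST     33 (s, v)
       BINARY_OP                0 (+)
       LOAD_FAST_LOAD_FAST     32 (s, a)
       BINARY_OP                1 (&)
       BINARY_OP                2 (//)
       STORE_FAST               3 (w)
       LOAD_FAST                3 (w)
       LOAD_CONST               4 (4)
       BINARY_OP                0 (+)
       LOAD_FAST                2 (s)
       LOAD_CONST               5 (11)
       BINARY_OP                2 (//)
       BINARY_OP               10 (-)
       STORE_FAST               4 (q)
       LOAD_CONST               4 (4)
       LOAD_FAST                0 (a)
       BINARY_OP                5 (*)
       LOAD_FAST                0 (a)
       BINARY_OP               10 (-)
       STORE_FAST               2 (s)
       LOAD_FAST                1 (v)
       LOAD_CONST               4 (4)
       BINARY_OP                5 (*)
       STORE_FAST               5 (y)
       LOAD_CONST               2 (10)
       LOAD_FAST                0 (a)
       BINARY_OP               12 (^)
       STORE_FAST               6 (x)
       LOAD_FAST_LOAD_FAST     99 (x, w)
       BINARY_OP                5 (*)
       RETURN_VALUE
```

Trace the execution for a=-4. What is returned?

LOAD_CONST → push 5. Stack: [5]
LOAD_FAST_LOAD_FAST a,a → push -4,-4. Stack: [5, -4, -4]
BINARY_OP & → -4 & -4 = -4. Stack: [5, -4]
BINARY_OP & → 5 & -4 = 4. Stack: [4]
STORE_FAST v → v=4. Stack: []
LOAD_CONST → push 10. Stack: [10]
LOAD_FAST v → push 4. Stack: [10, 4]
BINARY_OP & → 10 & 4 = 0. Stack: [0]
STORE_FAST v → v=0. Stack: []
LOAD_FAST a → push -4. Stack: [-4]
LOAD_CONST → push 8. Stack: [-4, 8]
BINARY_OP * → -4 * 8 = -32. Stack: [-32]
STORE_FAST s → s=-32. Stack: []
LOAD_FAST_LOAD_FAST s,v → push -32,0. Stack: [-32, 0]
BINARY_OP + → -32 + 0 = -32. Stack: [-32]
LOAD_FAST_LOAD_FAST s,a → push -32,-4. Stack: [-32, -32, -4]
BINARY_OP & → -32 & -4 = -32. Stack: [-32, -32]
BINARY_OP // → -32 // -32 = 1. Stack: [1]
STORE_FAST w → w=1. Stack: []
LOAD_FAST w → push 1. Stack: [1]
LOAD_CONST → push 4. Stack: [1, 4]
BINARY_OP + → 1 + 4 = 5. Stack: [5]
LOAD_FAST s → push -32. Stack: [5, -32]
LOAD_CONST → push 11. Stack: [5, -32, 11]
BINARY_OP // → -32 // 11 = -3. Stack: [5, -3]
BINARY_OP - → 5 - -3 = 8. Stack: [8]
STORE_FAST q → q=8. Stack: []
LOAD_CONST → push 4. Stack: [4]
LOAD_FAST a → push -4. Stack: [4, -4]
BINARY_OP * → 4 * -4 = -16. Stack: [-16]
LOAD_FAST a → push -4. Stack: [-16, -4]
BINARY_OP - → -16 - -4 = -12. Stack: [-12]
STORE_FAST s → s=-12. Stack: []
LOAD_FAST v → push 0. Stack: [0]
LOAD_CONST → push 4. Stack: [0, 4]
BINARY_OP * → 0 * 4 = 0. Stack: [0]
STORE_FAST y → y=0. Stack: []
LOAD_CONST → push 10. Stack: [10]
LOAD_FAST a → push -4. Stack: [10, -4]
BINARY_OP ^ → 10 ^ -4 = -10. Stack: [-10]
STORE_FAST x → x=-10. Stack: []
LOAD_FAST_LOAD_FAST x,w → push -10,1. Stack: [-10, 1]
BINARY_OP * → -10 * 1 = -10. Stack: [-10]
RETURN_VALUE → return -10.

-10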